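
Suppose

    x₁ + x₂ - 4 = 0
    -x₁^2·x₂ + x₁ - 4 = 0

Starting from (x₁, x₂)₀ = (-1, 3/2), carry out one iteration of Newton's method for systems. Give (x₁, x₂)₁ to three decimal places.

(1.000, 3.000)

At (-1, 3/2): F = (-3.500, -6.500).
Jacobian J = [[1, 1], [-2·x₁·x₂ + 1, -x₁^2]].
At the point, J = [[1.000, 1.000], [4.000, -1.000]] (det J = -5.000).
Solving J·Δ = −F gives Δ = (2.000, 1.500).
Then the next iterate is (x₁, x₂)₁ = (1.000, 3.000).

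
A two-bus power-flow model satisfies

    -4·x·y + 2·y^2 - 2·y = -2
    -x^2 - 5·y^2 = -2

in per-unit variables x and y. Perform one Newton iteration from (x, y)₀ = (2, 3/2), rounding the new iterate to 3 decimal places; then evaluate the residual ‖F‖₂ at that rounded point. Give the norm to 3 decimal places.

3.373

At (2, 3/2): F = (-8.500, -13.250).
Jacobian J = [[-4·y, -4·x + 4·y - 2], [-2·x, -10·y]].
At the point, J = [[-6.000, -4.000], [-4.000, -15.000]] (det J = 74.000).
Solving J·Δ = −F gives Δ = (-1.007, -0.615).
Then the next iterate is (x, y)₁ = (0.993, 0.885).
Re-evaluating at (0.993, 0.885): F = (-1.71877, -2.90217), so ‖F‖₂ = 3.373.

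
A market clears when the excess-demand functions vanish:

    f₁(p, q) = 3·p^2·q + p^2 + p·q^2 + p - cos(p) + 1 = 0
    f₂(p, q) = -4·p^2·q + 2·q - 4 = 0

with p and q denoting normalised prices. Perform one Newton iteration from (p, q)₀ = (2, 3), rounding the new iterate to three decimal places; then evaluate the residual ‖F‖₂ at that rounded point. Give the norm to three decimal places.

23.228

At (2, 3): F = (61.41615, -46.000).
Jacobian J = [[6·p·q + 2·p + q^2 + sin(p) + 1, 3·p^2 + 2·p·q], [-8·p·q, -4·p^2 + 2]].
At the point, J = [[50.90930, 24.000], [-48.000, -14.000]] (det J = 439.26984).
Solving J·Δ = −F gives Δ = (-0.556, -1.380).
Then the next iterate is (p, q)₁ = (1.444, 1.620).
Re-evaluating at (1.444, 1.620): F = (18.32607, -14.27168), so ‖F‖₂ = 23.228.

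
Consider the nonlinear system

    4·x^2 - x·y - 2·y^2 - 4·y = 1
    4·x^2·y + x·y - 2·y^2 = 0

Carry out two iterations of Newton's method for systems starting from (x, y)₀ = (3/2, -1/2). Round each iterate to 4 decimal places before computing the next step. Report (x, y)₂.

(0.2954, -0.3632)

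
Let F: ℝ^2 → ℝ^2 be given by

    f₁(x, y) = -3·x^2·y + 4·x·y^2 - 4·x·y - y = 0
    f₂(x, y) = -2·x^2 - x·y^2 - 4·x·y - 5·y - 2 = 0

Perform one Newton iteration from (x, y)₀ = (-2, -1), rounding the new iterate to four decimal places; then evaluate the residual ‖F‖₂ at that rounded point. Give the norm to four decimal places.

3.2693

At (-2, -1): F = (-3.0000, -11.0000).
Jacobian J = [[-6·x·y + 4·y^2 - 4·y, -3·x^2 + 8·x·y - 4·x - 1], [-4·x - y^2 - 4·y, -2·x·y - 4·x - 5]].
At the point, J = [[-4.0000, 11.0000], [11.0000, -1.0000]] (det J = -117.0000).
Solving J·Δ = −F gives Δ = (1.0598, 0.6581).
Then the next iterate is (x, y)₁ = (-0.9402, -0.3419).
Re-evaluating at (-0.9402, -0.3419): F = (-0.476844, -3.234364), so ‖F‖₂ = 3.2693.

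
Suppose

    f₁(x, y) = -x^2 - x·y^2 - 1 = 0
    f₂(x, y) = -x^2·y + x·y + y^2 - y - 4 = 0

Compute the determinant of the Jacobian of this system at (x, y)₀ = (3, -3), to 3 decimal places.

J = [[-2·x - y^2, -2·x·y], [-2·x·y + y, -x^2 + x + 2·y - 1]].
At the point, J = [[-15.000, 18.000], [15.000, -13.000]].
det J = -75.000.

-75.000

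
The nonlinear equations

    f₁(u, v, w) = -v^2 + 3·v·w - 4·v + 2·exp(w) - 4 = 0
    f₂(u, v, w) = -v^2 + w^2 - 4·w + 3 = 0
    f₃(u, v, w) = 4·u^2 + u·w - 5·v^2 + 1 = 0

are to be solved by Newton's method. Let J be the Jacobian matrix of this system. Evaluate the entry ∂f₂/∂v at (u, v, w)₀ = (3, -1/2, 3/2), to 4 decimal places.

∂f₂/∂v = -2·v.
At (3, -1/2, 3/2) this is 1.0000.

1.0000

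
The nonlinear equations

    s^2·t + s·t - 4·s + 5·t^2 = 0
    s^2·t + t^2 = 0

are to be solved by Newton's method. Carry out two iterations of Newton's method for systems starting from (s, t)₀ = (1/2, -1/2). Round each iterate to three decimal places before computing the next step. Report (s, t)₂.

At (1/2, -1/2): F = (-1.125, 0.125).
Jacobian J = [[2·s·t + t - 4, s^2 + s + 10·t], [2·s·t, s^2 + 2·t]].
At the point, J = [[-5.000, -4.250], [-0.500, -0.750]] (det J = 1.625).
Solving J·Δ = −F gives Δ = (-0.846, 0.731).
Then the next iterate is (s, t)₁ = (-0.346, 0.231).
Round to (-0.346, 0.231) and repeat: F = (1.59853, 0.08102), J = [[-3.92885, 2.08372], [-0.15985, 0.58172]].
Δ = (0.390, -0.032), so (s, t)₂ = (0.044, 0.199).

(0.044, 0.199)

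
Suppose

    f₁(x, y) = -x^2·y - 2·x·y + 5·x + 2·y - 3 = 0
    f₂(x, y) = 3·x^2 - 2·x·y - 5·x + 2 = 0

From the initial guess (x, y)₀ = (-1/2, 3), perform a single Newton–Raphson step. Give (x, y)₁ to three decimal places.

At (-1/2, 3): F = (2.750, 8.250).
Jacobian J = [[-2·x·y - 2·y + 5, -x^2 - 2·x + 2], [6·x - 2·y - 5, -2·x]].
At the point, J = [[2.000, 2.750], [-14.000, 1.000]] (det J = 40.500).
Solving J·Δ = −F gives Δ = (0.492, -1.358).
Then the next iterate is (x, y)₁ = (-0.008, 1.642).

(-0.008, 1.642)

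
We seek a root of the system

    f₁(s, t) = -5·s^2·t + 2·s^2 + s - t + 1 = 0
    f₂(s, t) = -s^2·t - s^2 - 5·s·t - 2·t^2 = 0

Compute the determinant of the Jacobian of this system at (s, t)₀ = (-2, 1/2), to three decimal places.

J = [[-10·s·t + 4·s + 1, -5·s^2 - 1], [-2·s·t - 2·s - 5·t, -s^2 - 5·s - 4·t]].
At the point, J = [[3.000, -21.000], [3.500, 4.000]].
det J = 85.500.

85.500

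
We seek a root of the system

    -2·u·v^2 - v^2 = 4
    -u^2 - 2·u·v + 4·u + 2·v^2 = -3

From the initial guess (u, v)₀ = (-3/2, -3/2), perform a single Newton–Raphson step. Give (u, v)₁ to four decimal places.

(-1.0510, -1.7534)

At (-3/2, -3/2): F = (0.5000, -5.2500).
Jacobian J = [[-2·v^2, -4·u·v - 2·v], [-2·u - 2·v + 4, -2·u + 4·v]].
At the point, J = [[-4.5000, -6.0000], [10.0000, -3.0000]] (det J = 73.5000).
Solving J·Δ = −F gives Δ = (0.4490, -0.2534).
Then the next iterate is (u, v)₁ = (-1.0510, -1.7534).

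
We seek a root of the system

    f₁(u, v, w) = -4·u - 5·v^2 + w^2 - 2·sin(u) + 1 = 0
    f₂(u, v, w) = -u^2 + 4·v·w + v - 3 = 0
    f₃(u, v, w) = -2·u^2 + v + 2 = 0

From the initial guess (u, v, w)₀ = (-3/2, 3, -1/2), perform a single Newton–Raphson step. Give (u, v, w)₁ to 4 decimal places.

(-1.3788, 1.7729, 0.0550)

At (-3/2, 3, -1/2): F = (-35.755010, -8.2500, 0.5000).
Jacobian J = [[-2·cos(u) - 4, -10·v, 2·w], [-2·u, 4·w + 1, 4·v], [-4·u, 1, 0]].
At the point, J = [[-4.141474, -30.0000, -1.0000], [3.0000, -1.0000, 12.0000], [6.0000, 1.0000, 0.0000]] (det J = -2119.302307).
Solving J·Δ = −F gives Δ = (0.1212, -1.2271, 0.5550).
Then the next iterate is (u, v, w)₁ = (-1.3788, 1.7729, 0.0550).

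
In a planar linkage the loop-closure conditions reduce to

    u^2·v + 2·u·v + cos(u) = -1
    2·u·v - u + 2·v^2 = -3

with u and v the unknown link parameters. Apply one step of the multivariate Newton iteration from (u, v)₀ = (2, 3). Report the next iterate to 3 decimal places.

At (2, 3): F = (24.58385, 31.000).
Jacobian J = [[2·u·v + 2·v - sin(u), u^2 + 2·u], [2·v - 1, 2·u + 4·v]].
At the point, J = [[17.09070, 8.000], [5.000, 16.000]] (det J = 233.45124).
Solving J·Δ = −F gives Δ = (-0.623, -1.743).
Then the next iterate is (u, v)₁ = (1.377, 1.257).

(1.377, 1.257)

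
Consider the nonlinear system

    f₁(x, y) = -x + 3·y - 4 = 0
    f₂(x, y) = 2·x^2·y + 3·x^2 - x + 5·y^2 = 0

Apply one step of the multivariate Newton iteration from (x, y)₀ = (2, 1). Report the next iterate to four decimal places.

(0.3600, 1.4533)

At (2, 1): F = (-3.0000, 23.0000).
Jacobian J = [[-1, 3], [4·x·y + 6·x - 1, 2·x^2 + 10·y]].
At the point, J = [[-1.0000, 3.0000], [19.0000, 18.0000]] (det J = -75.0000).
Solving J·Δ = −F gives Δ = (-1.6400, 0.4533).
Then the next iterate is (x, y)₁ = (0.3600, 1.4533).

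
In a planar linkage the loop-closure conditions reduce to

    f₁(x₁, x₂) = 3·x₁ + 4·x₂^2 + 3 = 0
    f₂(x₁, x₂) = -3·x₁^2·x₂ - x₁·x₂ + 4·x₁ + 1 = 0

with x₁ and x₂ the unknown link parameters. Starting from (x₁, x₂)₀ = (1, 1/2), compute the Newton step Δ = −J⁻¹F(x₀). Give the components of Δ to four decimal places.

At (1, 1/2): F = (7.0000, 3.0000).
Jacobian J = [[3, 8·x₂], [-6·x₁·x₂ - x₂ + 4, -3·x₁^2 - x₁]].
At the point, J = [[3.0000, 4.0000], [0.5000, -4.0000]] (det J = -14.0000).
Solving J·Δ = −F gives Δ = (-2.8571, 0.3929).

(-2.8571, 0.3929)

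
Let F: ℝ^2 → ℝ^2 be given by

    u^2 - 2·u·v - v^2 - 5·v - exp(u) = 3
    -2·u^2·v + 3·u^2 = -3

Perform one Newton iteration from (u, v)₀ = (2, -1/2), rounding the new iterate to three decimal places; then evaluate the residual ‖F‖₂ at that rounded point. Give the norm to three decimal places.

6.102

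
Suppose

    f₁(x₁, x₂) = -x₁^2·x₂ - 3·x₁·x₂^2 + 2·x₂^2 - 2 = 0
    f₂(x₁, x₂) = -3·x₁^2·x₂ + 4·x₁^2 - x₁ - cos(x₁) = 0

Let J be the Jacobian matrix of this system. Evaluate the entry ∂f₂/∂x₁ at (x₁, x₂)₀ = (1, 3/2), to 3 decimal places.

-1.159

∂f₂/∂x₁ = -6·x₁·x₂ + 8·x₁ + sin(x₁) - 1.
At (1, 3/2) this is -1.159.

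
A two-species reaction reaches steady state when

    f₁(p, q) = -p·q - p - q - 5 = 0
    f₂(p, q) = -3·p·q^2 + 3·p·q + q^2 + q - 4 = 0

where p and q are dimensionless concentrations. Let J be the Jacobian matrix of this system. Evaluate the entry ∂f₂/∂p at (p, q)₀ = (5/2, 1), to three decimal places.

0.000

∂f₂/∂p = -3·q^2 + 3·q.
At (5/2, 1) this is 0.000.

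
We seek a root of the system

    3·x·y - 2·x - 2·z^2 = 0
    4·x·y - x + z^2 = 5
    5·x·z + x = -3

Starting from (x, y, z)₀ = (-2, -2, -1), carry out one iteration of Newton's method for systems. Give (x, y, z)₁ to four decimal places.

(0.7681, -3.3623, -1.0072)

At (-2, -2, -1): F = (14.0000, 14.0000, 11.0000).
Jacobian J = [[3·y - 2, 3·x, -4·z], [4·y - 1, 4·x, 2·z], [5·z + 1, 0, 5·x]].
At the point, J = [[-8.0000, -6.0000, 4.0000], [-9.0000, -8.0000, -2.0000], [-4.0000, 0.0000, -10.0000]] (det J = -276.0000).
Solving J·Δ = −F gives Δ = (2.7681, -1.3623, -0.0072).
Then the next iterate is (x, y, z)₁ = (0.7681, -3.3623, -1.0072).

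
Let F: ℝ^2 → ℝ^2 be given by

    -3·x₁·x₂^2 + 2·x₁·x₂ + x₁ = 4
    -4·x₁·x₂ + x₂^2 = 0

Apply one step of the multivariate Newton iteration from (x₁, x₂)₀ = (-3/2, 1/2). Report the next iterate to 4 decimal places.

At (-3/2, 1/2): F = (-5.8750, 3.2500).
Jacobian J = [[-3·x₂^2 + 2·x₂ + 1, -6·x₁·x₂ + 2·x₁], [-4·x₂, -4·x₁ + 2·x₂]].
At the point, J = [[1.2500, 1.5000], [-2.0000, 7.0000]] (det J = 11.7500).
Solving J·Δ = −F gives Δ = (3.9149, 0.6543).
Then the next iterate is (x₁, x₂)₁ = (2.4149, 1.1543).

(2.4149, 1.1543)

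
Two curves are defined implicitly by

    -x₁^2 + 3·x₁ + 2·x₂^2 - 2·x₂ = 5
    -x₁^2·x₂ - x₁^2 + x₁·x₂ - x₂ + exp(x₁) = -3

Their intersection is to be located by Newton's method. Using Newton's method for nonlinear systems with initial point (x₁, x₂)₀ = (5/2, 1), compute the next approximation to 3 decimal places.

(-0.514, -0.139)

At (5/2, 1): F = (-3.750, 4.18249).
Jacobian J = [[-2·x₁ + 3, 4·x₂ - 2], [-2·x₁·x₂ - 2·x₁ + x₂ + exp(x₁), -x₁^2 + x₁ - 1]].
At the point, J = [[-2.000, 2.000], [3.18249, -4.750]] (det J = 3.13501).
Solving J·Δ = −F gives Δ = (-3.014, -1.139).
Then the next iterate is (x₁, x₂)₁ = (-0.514, -0.139).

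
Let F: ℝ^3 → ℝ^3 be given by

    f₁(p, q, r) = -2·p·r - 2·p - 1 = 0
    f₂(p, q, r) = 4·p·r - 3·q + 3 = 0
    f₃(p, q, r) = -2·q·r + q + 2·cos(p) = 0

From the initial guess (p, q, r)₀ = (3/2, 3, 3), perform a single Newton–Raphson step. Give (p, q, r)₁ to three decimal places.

(-0.168, 0.557, 3.114)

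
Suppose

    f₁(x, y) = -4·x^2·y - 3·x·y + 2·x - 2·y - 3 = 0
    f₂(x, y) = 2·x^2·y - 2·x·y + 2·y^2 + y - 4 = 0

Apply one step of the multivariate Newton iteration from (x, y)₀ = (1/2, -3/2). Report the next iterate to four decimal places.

At (1/2, -3/2): F = (4.7500, -0.2500).
Jacobian J = [[-8·x·y - 3·y + 2, -4·x^2 - 3·x - 2], [4·x·y - 2·y, 2·x^2 - 2·x + 4·y + 1]].
At the point, J = [[12.5000, -4.5000], [0.0000, -5.5000]] (det J = -68.7500).
Solving J·Δ = −F gives Δ = (-0.3964, -0.0455).
Then the next iterate is (x, y)₁ = (0.1036, -1.5455).

(0.1036, -1.5455)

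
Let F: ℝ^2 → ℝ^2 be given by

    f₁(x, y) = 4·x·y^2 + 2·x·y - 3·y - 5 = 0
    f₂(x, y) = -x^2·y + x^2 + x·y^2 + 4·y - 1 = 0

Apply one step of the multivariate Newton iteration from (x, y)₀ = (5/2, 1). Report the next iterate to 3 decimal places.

At (5/2, 1): F = (7.000, 5.500).
Jacobian J = [[4·y^2 + 2·y, 8·x·y + 2·x - 3], [-2·x·y + 2·x + y^2, -x^2 + 2·x·y + 4]].
At the point, J = [[6.000, 22.000], [1.000, 2.750]] (det J = -5.500).
Solving J·Δ = −F gives Δ = (-18.500, 4.727).
Then the next iterate is (x, y)₁ = (-16.000, 5.727).

(-16.000, 5.727)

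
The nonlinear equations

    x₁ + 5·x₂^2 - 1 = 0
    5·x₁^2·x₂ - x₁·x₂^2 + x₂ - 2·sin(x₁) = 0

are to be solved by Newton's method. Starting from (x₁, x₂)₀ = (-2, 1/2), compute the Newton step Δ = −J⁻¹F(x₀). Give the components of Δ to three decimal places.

At (-2, 1/2): F = (-1.750, 12.81859).
Jacobian J = [[1, 10·x₂], [10·x₁·x₂ - x₂^2 - 2·cos(x₁), 5·x₁^2 - 2·x₁·x₂ + 1]].
At the point, J = [[1.000, 5.000], [-9.41771, 23.000]] (det J = 70.08853).
Solving J·Δ = −F gives Δ = (1.489, 0.052).

(1.489, 0.052)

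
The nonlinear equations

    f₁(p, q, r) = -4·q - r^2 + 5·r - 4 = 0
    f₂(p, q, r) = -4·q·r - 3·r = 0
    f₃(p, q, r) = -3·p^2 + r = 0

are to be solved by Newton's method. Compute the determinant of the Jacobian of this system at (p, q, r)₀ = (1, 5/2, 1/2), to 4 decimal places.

-360.0000

J = [[0, -4, -2·r + 5], [0, -4·r, -4·q - 3], [-6·p, 0, 1]].
At the point, J = [[0.0000, -4.0000, 4.0000], [0.0000, -2.0000, -13.0000], [-6.0000, 0.0000, 1.0000]].
det J = -360.0000.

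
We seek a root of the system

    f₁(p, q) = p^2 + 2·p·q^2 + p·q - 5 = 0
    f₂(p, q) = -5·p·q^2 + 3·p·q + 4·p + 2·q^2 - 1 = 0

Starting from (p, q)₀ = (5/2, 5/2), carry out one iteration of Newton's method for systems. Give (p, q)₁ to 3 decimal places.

(0.532, 2.522)

At (5/2, 5/2): F = (38.750, -37.875).
Jacobian J = [[2·p + 2·q^2 + q, 4·p·q + p], [-5·q^2 + 3·q + 4, -10·p·q + 3·p + 4·q]].
At the point, J = [[20.000, 27.500], [-19.750, -45.000]] (det J = -356.875).
Solving J·Δ = −F gives Δ = (-1.968, 0.022).
Then the next iterate is (p, q)₁ = (0.532, 2.522).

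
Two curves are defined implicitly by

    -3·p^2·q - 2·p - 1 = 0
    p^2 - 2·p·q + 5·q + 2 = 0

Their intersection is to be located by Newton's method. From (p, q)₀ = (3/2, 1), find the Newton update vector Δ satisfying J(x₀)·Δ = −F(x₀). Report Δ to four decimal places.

At (3/2, 1): F = (-10.7500, 6.2500).
Jacobian J = [[-6·p·q - 2, -3·p^2], [2·p - 2·q, -2·p + 5]].
At the point, J = [[-11.0000, -6.7500], [1.0000, 2.0000]] (det J = -15.2500).
Solving J·Δ = −F gives Δ = (1.3566, -3.8033).

(1.3566, -3.8033)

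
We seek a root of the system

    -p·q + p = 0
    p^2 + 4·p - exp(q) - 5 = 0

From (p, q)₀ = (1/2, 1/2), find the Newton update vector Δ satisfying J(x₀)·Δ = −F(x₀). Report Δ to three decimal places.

(1.559, 2.059)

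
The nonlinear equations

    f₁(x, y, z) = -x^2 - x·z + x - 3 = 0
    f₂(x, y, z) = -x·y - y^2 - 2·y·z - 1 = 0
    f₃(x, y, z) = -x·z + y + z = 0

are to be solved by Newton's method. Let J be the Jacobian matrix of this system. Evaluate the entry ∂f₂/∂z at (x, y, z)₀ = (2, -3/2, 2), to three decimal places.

3.000

∂f₂/∂z = -2·y.
At (2, -3/2, 2) this is 3.000.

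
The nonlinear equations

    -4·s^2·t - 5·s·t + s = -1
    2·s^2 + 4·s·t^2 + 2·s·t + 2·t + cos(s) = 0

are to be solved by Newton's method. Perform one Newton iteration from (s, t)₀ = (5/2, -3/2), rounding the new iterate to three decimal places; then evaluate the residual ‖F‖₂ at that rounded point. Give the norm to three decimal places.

At (5/2, -3/2): F = (59.750, 23.69886).
Jacobian J = [[-8·s·t - 5·t + 1, -4·s^2 - 5·s], [4·s + 4·t^2 + 2·t - sin(s), 8·s·t + 2·s + 2]].
At the point, J = [[38.500, -37.500], [15.40153, -23.000]] (det J = -307.94271).
Solving J·Δ = −F gives Δ = (-1.577, -0.025).
Then the next iterate is (s, t)₁ = (0.923, -1.525).
Re-evaluating at (0.923, -1.525): F = (14.15764, 5.02835), so ‖F‖₂ = 15.024.

15.024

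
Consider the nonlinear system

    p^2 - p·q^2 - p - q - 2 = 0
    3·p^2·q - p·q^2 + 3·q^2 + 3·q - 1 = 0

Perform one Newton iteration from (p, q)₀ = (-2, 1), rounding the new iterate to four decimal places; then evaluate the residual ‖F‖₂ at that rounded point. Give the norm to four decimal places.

At (-2, 1): F = (5.0000, 19.0000).
Jacobian J = [[2·p - q^2 - 1, -2·p·q - 1], [6·p·q - q^2, 3·p^2 - 2·p·q + 6·q + 3]].
At the point, J = [[-6.0000, 3.0000], [-13.0000, 25.0000]] (det J = -111.0000).
Solving J·Δ = −F gives Δ = (0.6126, -0.4414).
Then the next iterate is (p, q)₁ = (-1.3874, 0.5586).
Re-evaluating at (-1.3874, 0.5586): F = (1.186595, 5.270530), so ‖F‖₂ = 5.4025.

5.4025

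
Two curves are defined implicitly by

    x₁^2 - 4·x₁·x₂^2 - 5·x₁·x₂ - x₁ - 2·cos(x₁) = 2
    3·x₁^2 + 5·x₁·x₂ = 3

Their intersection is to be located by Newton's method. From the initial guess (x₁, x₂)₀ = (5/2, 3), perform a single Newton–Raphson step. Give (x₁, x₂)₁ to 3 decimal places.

At (5/2, 3): F = (-124.14771, 53.250).
Jacobian J = [[2·x₁ - 4·x₂^2 - 5·x₂ + 2·sin(x₁) - 1, -8·x₁·x₂ - 5·x₁], [6·x₁ + 5·x₂, 5·x₁]].
At the point, J = [[-45.80306, -72.500], [30.000, 12.500]] (det J = 1602.46180).
Solving J·Δ = −F gives Δ = (-1.441, -0.802).
Then the next iterate is (x₁, x₂)₁ = (1.059, 2.198).

(1.059, 2.198)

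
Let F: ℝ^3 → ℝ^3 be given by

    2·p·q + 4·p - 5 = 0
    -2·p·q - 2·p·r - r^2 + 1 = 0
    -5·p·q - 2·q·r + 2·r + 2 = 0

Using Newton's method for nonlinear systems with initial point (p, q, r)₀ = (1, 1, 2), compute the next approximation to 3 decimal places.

(0.932, 0.705, 0.667)

At (1, 1, 2): F = (1.000, -9.000, -3.000).
Jacobian J = [[2·q + 4, 2·p, 0], [-2·q - 2·r, -2·p, -2·p - 2·r], [-5·q, -5·p - 2·r, -2·q + 2]].
At the point, J = [[6.000, 2.000, 0.000], [-6.000, -2.000, -6.000], [-5.000, -9.000, 0.000]] (det J = -264.000).
Solving J·Δ = −F gives Δ = (-0.068, -0.295, -1.333).
Then the next iterate is (p, q, r)₁ = (0.932, 0.705, 0.667).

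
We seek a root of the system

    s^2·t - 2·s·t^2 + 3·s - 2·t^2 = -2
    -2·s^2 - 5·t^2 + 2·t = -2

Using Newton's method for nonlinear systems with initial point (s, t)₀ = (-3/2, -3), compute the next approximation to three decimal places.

(-2.731, -1.097)

At (-3/2, -3): F = (-0.250, -53.500).
Jacobian J = [[2·s·t - 2·t^2 + 3, s^2 - 4·s·t - 4·t], [-4·s, -10·t + 2]].
At the point, J = [[-6.000, -3.750], [6.000, 32.000]] (det J = -169.500).
Solving J·Δ = −F gives Δ = (-1.231, 1.903).
Then the next iterate is (s, t)₁ = (-2.731, -1.097).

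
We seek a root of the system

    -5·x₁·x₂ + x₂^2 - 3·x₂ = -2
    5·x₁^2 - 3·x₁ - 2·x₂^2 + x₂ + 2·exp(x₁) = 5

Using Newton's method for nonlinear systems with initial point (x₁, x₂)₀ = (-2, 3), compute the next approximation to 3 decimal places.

(-1.059, 1.625)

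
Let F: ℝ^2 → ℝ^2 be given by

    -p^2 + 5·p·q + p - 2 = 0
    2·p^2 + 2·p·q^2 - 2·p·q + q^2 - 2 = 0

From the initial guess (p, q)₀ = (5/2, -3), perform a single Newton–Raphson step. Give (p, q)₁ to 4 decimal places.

At (5/2, -3): F = (-43.2500, 79.5000).
Jacobian J = [[-2·p + 5·q + 1, 5·p], [4·p + 2·q^2 - 2·q, 4·p·q - 2·p + 2·q]].
At the point, J = [[-19.0000, 12.5000], [34.0000, -41.0000]] (det J = 354.0000).
Solving J·Δ = −F gives Δ = (-2.2020, 0.1130).
Then the next iterate is (p, q)₁ = (0.2980, -2.8870).

(0.2980, -2.8870)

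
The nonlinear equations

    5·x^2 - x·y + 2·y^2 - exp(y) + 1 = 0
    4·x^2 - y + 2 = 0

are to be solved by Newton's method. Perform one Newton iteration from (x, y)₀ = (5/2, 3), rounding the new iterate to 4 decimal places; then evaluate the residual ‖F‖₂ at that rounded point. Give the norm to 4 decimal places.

8.3770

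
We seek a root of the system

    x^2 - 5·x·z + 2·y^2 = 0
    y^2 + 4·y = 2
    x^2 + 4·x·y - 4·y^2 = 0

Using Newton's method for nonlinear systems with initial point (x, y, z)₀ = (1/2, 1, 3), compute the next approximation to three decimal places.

At (1/2, 1, 3): F = (-5.250, 3.000, -1.750).
Jacobian J = [[2·x - 5·z, 4·y, -5·x], [0, 2·y + 4, 0], [2·x + 4·y, 4·x - 8·y, 0]].
At the point, J = [[-14.000, 4.000, -2.500], [0.000, 6.000, 0.000], [5.000, -6.000, 0.000]] (det J = 75.000).
Solving J·Δ = −F gives Δ = (-0.250, -0.500, -1.500).
Then the next iterate is (x, y, z)₁ = (0.250, 0.500, 1.500).

(0.250, 0.500, 1.500)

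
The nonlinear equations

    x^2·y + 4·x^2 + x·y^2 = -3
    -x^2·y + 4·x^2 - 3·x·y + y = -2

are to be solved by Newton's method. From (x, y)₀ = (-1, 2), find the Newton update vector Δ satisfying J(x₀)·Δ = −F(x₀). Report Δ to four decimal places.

At (-1, 2): F = (5.0000, 12.0000).
Jacobian J = [[2·x·y + 8·x + y^2, x^2 + 2·x·y], [-2·x·y + 8·x - 3·y, -x^2 - 3·x + 1]].
At the point, J = [[-8.0000, -3.0000], [-10.0000, 3.0000]] (det J = -54.0000).
Solving J·Δ = −F gives Δ = (0.9444, -0.8519).

(0.9444, -0.8519)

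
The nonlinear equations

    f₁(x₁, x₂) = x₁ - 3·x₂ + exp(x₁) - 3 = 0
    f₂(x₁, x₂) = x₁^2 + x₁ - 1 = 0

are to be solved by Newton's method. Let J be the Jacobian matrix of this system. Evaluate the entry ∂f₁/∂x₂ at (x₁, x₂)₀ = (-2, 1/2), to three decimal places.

∂f₁/∂x₂ = -3.
At (-2, 1/2) this is -3.000.

-3.000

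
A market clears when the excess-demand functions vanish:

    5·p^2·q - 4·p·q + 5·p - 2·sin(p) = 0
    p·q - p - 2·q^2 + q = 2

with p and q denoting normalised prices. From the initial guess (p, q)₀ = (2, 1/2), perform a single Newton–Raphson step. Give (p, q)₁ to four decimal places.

(-0.5303, 2.2349)

At (2, 1/2): F = (14.181405, -3.0000).
Jacobian J = [[10·p·q - 4·q - 2·cos(p) + 5, 5·p^2 - 4·p], [q - 1, p - 4·q + 1]].
At the point, J = [[13.832294, 12.0000], [-0.5000, 1.0000]] (det J = 19.832294).
Solving J·Δ = −F gives Δ = (-2.5303, 1.7349).
Then the next iterate is (p, q)₁ = (-0.5303, 2.2349).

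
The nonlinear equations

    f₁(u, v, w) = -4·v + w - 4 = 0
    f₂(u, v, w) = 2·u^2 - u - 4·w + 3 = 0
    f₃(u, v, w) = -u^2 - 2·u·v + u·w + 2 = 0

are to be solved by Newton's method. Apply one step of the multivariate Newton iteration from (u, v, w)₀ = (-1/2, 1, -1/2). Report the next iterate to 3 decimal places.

(-0.119, -0.821, 0.714)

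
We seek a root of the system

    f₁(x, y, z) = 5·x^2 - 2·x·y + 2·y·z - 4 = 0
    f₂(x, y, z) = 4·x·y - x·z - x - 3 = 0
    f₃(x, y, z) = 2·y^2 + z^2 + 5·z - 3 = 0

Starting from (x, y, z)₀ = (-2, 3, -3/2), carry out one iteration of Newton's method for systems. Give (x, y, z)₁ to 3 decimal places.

At (-2, 3, -3/2): F = (19.000, -28.000, 9.750).
Jacobian J = [[10·x - 2·y, -2·x + 2·z, 2·y], [4·y - z - 1, 4·x, -x], [0, 4·y, 2·z + 5]].
At the point, J = [[-26.000, 1.000, 6.000], [12.500, -8.000, 2.000], [0.000, 12.000, 2.000]] (det J = 1915.000).
Solving J·Δ = −F gives Δ = (1.166, -1.159, 2.078).
Then the next iterate is (x, y, z)₁ = (-0.834, 1.841, 0.578).

(-0.834, 1.841, 0.578)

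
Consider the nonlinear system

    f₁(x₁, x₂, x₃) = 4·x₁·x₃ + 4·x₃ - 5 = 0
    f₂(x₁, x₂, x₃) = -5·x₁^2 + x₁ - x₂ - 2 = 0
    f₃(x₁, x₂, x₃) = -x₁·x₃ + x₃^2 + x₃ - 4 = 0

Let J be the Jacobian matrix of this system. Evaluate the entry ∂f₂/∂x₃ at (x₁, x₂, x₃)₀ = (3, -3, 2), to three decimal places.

∂f₂/∂x₃ = 0.
At (3, -3, 2) this is 0.000.

0.000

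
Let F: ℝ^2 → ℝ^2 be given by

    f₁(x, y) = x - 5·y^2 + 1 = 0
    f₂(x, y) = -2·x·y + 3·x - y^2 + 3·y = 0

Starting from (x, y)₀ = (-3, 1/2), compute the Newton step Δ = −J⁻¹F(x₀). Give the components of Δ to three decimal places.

At (-3, 1/2): F = (-3.250, -4.750).
Jacobian J = [[1, -10·y], [-2·y + 3, -2·x - 2·y + 3]].
At the point, J = [[1.000, -5.000], [2.000, 8.000]] (det J = 18.000).
Solving J·Δ = −F gives Δ = (2.764, -0.097).

(2.764, -0.097)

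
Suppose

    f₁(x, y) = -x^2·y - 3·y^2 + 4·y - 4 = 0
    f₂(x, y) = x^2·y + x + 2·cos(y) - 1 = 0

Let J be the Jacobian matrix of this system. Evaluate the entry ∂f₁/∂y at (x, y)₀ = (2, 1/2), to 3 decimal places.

∂f₁/∂y = -x^2 - 6·y + 4.
At (2, 1/2) this is -3.000.

-3.000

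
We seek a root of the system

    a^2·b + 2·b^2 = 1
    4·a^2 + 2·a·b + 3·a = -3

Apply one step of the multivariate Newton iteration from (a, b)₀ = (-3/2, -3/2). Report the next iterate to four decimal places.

(-0.7372, -0.5513)

At (-3/2, -3/2): F = (0.1250, 12.0000).
Jacobian J = [[2·a·b, a^2 + 4·b], [8·a + 2·b + 3, 2·a]].
At the point, J = [[4.5000, -3.7500], [-12.0000, -3.0000]] (det J = -58.5000).
Solving J·Δ = −F gives Δ = (0.7628, 0.9487).
Then the next iterate is (a, b)₁ = (-0.7372, -0.5513).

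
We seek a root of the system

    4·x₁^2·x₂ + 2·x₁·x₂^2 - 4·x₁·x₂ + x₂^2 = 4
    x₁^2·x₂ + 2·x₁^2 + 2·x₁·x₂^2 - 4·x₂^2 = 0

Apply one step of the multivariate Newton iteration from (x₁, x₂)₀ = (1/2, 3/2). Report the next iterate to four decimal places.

At (1/2, 3/2): F = (-1.0000, -5.8750).
Jacobian J = [[8·x₁·x₂ + 2·x₂^2 - 4·x₂, 4·x₁^2 + 4·x₁·x₂ - 4·x₁ + 2·x₂], [2·x₁·x₂ + 4·x₁ + 2·x₂^2, x₁^2 + 4·x₁·x₂ - 8·x₂]].
At the point, J = [[4.5000, 5.0000], [8.0000, -8.7500]] (det J = -79.3750).
Solving J·Δ = −F gives Δ = (0.4803, -0.2323).
Then the next iterate is (x₁, x₂)₁ = (0.9803, 1.2677).

(0.9803, 1.2677)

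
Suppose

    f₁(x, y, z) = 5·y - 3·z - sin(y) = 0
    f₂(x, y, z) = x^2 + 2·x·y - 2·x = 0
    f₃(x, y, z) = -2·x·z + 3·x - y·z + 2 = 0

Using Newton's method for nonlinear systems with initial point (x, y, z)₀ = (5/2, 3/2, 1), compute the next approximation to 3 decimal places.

(1.444, 1.017, 1.373)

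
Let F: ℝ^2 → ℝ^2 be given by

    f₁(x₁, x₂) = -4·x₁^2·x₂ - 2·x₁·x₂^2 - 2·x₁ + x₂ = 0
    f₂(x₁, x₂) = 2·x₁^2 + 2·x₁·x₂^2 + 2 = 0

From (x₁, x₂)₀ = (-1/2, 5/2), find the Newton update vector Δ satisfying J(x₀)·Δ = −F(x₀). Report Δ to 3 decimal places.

At (-1/2, 5/2): F = (7.250, -3.750).
Jacobian J = [[-8·x₁·x₂ - 2·x₂^2 - 2, -4·x₁^2 - 4·x₁·x₂ + 1], [4·x₁ + 2·x₂^2, 4·x₁·x₂]].
At the point, J = [[-4.500, 5.000], [10.500, -5.000]] (det J = -30.000).
Solving J·Δ = −F gives Δ = (-0.583, -1.975).

(-0.583, -1.975)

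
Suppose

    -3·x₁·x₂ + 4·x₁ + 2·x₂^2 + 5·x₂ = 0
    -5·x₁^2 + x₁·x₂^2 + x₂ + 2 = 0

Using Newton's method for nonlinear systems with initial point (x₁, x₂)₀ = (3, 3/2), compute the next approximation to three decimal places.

At (3, 3/2): F = (10.500, -34.750).
Jacobian J = [[-3·x₂ + 4, -3·x₁ + 4·x₂ + 5], [-10·x₁ + x₂^2, 2·x₁·x₂ + 1]].
At the point, J = [[-0.500, 2.000], [-27.750, 10.000]] (det J = 50.500).
Solving J·Δ = −F gives Δ = (-3.455, -6.114).
Then the next iterate is (x₁, x₂)₁ = (-0.455, -4.614).

(-0.455, -4.614)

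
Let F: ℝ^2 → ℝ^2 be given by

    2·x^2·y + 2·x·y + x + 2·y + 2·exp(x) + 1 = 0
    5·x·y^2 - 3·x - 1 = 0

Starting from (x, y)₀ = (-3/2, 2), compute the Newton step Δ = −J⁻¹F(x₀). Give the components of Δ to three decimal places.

(0.843, -0.405)

At (-3/2, 2): F = (6.94626, -26.500).
Jacobian J = [[4·x·y + 2·y + 2·exp(x) + 1, 2·x^2 + 2·x + 2], [5·y^2 - 3, 10·x·y]].
At the point, J = [[-6.55374, 3.500], [17.000, -30.000]] (det J = 137.11219).
Solving J·Δ = −F gives Δ = (0.843, -0.405).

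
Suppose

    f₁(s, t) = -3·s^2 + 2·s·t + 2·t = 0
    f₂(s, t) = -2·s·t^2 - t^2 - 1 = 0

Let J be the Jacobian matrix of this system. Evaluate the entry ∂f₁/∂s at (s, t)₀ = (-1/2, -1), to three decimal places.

∂f₁/∂s = -6·s + 2·t.
At (-1/2, -1) this is 1.000.

1.000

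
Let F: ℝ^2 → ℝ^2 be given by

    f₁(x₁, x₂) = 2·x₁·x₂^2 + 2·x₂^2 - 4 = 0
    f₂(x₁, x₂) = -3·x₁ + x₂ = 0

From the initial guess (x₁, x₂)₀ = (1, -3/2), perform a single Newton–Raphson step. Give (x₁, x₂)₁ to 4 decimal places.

(-0.5556, -1.6667)

At (1, -3/2): F = (5.0000, -4.5000).
Jacobian J = [[2·x₂^2, 4·x₁·x₂ + 4·x₂], [-3, 1]].
At the point, J = [[4.5000, -12.0000], [-3.0000, 1.0000]] (det J = -31.5000).
Solving J·Δ = −F gives Δ = (-1.5556, -0.1667).
Then the next iterate is (x₁, x₂)₁ = (-0.5556, -1.6667).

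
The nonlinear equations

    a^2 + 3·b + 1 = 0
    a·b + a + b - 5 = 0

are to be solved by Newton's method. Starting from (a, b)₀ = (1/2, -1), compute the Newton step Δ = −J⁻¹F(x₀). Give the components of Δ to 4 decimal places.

At (1/2, -1): F = (-1.7500, -6.0000).
Jacobian J = [[2·a, 3], [b + 1, a + 1]].
At the point, J = [[1.0000, 3.0000], [0.0000, 1.5000]] (det J = 1.5000).
Solving J·Δ = −F gives Δ = (-10.2500, 4.0000).

(-10.2500, 4.0000)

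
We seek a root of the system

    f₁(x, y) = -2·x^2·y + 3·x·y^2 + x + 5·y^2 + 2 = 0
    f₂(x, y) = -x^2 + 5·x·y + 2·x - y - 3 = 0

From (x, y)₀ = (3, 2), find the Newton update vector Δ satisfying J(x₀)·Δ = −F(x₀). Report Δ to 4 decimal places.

At (3, 2): F = (25.0000, 22.0000).
Jacobian J = [[-4·x·y + 3·y^2 + 1, -2·x^2 + 6·x·y + 10·y], [-2·x + 5·y + 2, 5·x - 1]].
At the point, J = [[-11.0000, 38.0000], [6.0000, 14.0000]] (det J = -382.0000).
Solving J·Δ = −F gives Δ = (-1.2723, -1.0262).

(-1.2723, -1.0262)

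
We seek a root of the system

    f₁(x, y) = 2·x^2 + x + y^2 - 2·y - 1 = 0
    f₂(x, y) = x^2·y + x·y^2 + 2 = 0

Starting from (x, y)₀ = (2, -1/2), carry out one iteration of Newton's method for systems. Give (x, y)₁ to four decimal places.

(0.2745, -2.2598)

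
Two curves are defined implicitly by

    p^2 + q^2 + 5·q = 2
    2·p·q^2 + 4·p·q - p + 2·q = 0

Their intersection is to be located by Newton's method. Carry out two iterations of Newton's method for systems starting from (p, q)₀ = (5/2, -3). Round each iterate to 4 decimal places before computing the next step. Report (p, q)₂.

(2.8730, -2.5440)

At (5/2, -3): F = (-1.7500, 6.5000).
Jacobian J = [[2·p, 2·q + 5], [2·q^2 + 4·q - 1, 4·p·q + 4·p + 2]].
At the point, J = [[5.0000, -1.0000], [5.0000, -18.0000]] (det J = -85.0000).
Solving J·Δ = −F gives Δ = (0.4471, 0.4853).
Then the next iterate is (p, q)₁ = (2.9471, -2.5147).
Round to (2.9471, -2.5147) and repeat: F = (0.435614, -0.347542), J = [[5.8942, -0.0294], [1.588632, -15.855889]].
Δ = (-0.0741, -0.0293), so (p, q)₂ = (2.8730, -2.5440).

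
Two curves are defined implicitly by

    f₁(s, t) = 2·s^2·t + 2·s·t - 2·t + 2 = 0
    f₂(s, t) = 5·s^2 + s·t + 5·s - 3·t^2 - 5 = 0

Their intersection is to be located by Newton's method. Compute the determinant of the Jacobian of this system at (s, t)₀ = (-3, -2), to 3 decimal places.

J = [[4·s·t + 2·t, 2·s^2 + 2·s - 2], [10·s + t + 5, s - 6·t]].
At the point, J = [[20.000, 10.000], [-27.000, 9.000]].
det J = 450.000.

450.000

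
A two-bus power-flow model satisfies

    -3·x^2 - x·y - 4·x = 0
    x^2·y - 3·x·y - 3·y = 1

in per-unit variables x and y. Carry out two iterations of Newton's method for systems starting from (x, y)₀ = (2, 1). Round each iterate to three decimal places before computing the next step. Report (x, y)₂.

At (2, 1): F = (-22.000, -6.000).
Jacobian J = [[-6·x - y - 4, -x], [2·x·y - 3·y, x^2 - 3·x - 3]].
At the point, J = [[-17.000, -2.000], [1.000, -5.000]] (det J = 87.000).
Solving J·Δ = −F gives Δ = (-1.126, -1.425).
Then the next iterate is (x, y)₁ = (0.874, -0.425).
Round to (0.874, -0.425) and repeat: F = (-5.41618, 1.06470), J = [[-8.819, -0.874], [0.53210, -4.85812]].
Δ = (-0.629, 0.150), so (x, y)₂ = (0.245, -0.275).

(0.245, -0.275)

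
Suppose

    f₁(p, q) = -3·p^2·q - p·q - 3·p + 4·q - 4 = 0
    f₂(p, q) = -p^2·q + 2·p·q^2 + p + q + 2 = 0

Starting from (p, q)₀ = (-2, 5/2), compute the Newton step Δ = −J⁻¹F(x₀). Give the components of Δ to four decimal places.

At (-2, 5/2): F = (-13.0000, -32.5000).
Jacobian J = [[-6·p·q - q - 3, -3·p^2 - p + 4], [-2·p·q + 2·q^2 + 1, -p^2 + 4·p·q + 1]].
At the point, J = [[24.5000, -6.0000], [23.5000, -23.0000]] (det J = -422.5000).
Solving J·Δ = −F gives Δ = (0.2462, -1.1615).

(0.2462, -1.1615)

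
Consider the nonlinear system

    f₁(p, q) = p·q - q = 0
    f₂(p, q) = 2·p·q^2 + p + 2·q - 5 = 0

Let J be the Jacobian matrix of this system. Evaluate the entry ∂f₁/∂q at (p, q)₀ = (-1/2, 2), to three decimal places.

∂f₁/∂q = p - 1.
At (-1/2, 2) this is -1.500.

-1.500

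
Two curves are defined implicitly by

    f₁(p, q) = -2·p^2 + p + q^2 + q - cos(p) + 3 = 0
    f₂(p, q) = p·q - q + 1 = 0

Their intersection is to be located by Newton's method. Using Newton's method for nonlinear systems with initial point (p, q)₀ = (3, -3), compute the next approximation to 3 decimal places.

(2.046, -1.931)

At (3, -3): F = (-5.01001, -5.000).
Jacobian J = [[-4·p + sin(p) + 1, 2·q + 1], [q, p - 1]].
At the point, J = [[-10.85888, -5.000], [-3.000, 2.000]] (det J = -36.71776).
Solving J·Δ = −F gives Δ = (-0.954, 1.069).
Then the next iterate is (p, q)₁ = (2.046, -1.931).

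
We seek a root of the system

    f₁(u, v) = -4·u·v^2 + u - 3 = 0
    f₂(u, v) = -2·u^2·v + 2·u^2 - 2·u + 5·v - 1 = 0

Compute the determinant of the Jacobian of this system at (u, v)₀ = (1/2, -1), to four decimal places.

-21.5000

J = [[-4·v^2 + 1, -8·u·v], [-4·u·v + 4·u - 2, -2·u^2 + 5]].
At the point, J = [[-3.0000, 4.0000], [2.0000, 4.5000]].
det J = -21.5000.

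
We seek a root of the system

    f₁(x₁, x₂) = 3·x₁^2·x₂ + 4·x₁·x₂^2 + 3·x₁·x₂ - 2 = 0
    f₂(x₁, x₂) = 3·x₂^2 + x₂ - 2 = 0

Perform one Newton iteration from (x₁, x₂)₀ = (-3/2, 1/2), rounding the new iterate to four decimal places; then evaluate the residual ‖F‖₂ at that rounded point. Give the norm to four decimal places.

5.0367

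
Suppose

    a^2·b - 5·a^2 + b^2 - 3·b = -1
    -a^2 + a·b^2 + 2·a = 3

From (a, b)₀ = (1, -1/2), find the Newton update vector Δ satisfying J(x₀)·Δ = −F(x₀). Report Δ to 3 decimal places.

(0.213, -1.697)

At (1, -1/2): F = (-2.750, -1.750).
Jacobian J = [[2·a·b - 10·a, a^2 + 2·b - 3], [-2·a + b^2 + 2, 2·a·b]].
At the point, J = [[-11.000, -3.000], [0.250, -1.000]] (det J = 11.750).
Solving J·Δ = −F gives Δ = (0.213, -1.697).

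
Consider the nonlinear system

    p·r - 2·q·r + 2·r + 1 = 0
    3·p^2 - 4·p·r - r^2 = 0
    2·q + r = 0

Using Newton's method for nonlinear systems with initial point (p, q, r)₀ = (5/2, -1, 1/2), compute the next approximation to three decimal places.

(1.122, -0.049, 0.098)

At (5/2, -1, 1/2): F = (4.250, 13.500, -1.500).
Jacobian J = [[r, -2·r, p - 2·q + 2], [6·p - 4·r, 0, -4·p - 2·r], [0, 2, 1]].
At the point, J = [[0.500, -1.000, 6.500], [13.000, 0.000, -11.000], [0.000, 2.000, 1.000]] (det J = 193.000).
Solving J·Δ = −F gives Δ = (-1.378, 0.951, -0.402).
Then the next iterate is (p, q, r)₁ = (1.122, -0.049, 0.098).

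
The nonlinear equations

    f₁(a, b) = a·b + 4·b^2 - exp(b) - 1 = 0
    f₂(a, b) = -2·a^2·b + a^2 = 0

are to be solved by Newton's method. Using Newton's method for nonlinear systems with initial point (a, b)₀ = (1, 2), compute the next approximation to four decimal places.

At (1, 2): F = (9.610944, -3.0000).
Jacobian J = [[b, a + 8·b - exp(b)], [-4·a·b + 2·a, -2·a^2]].
At the point, J = [[2.0000, 9.610944], [-6.0000, -2.0000]] (det J = 53.665663).
Solving J·Δ = −F gives Δ = (-0.1791, -0.9627).
Then the next iterate is (a, b)₁ = (0.8209, 1.0373).

(0.8209, 1.0373)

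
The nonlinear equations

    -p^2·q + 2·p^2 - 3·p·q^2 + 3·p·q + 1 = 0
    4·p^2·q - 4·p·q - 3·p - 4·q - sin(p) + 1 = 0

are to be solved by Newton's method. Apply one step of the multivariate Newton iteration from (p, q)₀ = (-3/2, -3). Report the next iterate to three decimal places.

(-1.327, -1.299)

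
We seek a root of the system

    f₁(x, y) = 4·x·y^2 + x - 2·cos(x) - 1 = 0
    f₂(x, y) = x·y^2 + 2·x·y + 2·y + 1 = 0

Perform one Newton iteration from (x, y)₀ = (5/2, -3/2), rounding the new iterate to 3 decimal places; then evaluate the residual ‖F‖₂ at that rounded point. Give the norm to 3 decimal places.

49.073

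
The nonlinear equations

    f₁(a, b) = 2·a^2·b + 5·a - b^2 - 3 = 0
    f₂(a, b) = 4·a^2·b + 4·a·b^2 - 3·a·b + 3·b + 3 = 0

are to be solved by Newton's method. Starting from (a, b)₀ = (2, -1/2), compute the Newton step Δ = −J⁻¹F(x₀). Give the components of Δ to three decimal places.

At (2, -1/2): F = (2.750, -1.500).
Jacobian J = [[4·a·b + 5, 2·a^2 - 2·b], [8·a·b + 4·b^2 - 3·b, 4·a^2 + 8·a·b - 3·a + 3]].
At the point, J = [[1.000, 9.000], [-5.500, 5.000]] (det J = 54.500).
Solving J·Δ = −F gives Δ = (-0.500, -0.250).

(-0.500, -0.250)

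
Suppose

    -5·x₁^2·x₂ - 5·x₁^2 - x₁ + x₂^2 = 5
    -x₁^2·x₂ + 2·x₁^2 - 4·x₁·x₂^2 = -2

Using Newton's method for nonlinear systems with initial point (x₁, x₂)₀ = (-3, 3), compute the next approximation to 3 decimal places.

(-1.900, 1.921)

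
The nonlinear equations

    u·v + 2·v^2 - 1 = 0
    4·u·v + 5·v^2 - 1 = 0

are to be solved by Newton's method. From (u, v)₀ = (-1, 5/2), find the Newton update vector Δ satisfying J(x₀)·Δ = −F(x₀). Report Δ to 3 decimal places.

At (-1, 5/2): F = (9.000, 20.250).
Jacobian J = [[v, u + 4·v], [4·v, 4·u + 10·v]].
At the point, J = [[2.500, 9.000], [10.000, 21.000]] (det J = -37.500).
Solving J·Δ = −F gives Δ = (0.180, -1.050).

(0.180, -1.050)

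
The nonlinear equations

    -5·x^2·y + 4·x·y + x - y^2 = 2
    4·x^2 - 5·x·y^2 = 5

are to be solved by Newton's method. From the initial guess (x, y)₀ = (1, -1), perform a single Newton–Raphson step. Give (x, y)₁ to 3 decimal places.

At (1, -1): F = (-1.000, -6.000).
Jacobian J = [[-10·x·y + 4·y + 1, -5·x^2 + 4·x - 2·y], [8·x - 5·y^2, -10·x·y]].
At the point, J = [[7.000, 1.000], [3.000, 10.000]] (det J = 67.000).
Solving J·Δ = −F gives Δ = (0.060, 0.582).
Then the next iterate is (x, y)₁ = (1.060, -0.418).

(1.060, -0.418)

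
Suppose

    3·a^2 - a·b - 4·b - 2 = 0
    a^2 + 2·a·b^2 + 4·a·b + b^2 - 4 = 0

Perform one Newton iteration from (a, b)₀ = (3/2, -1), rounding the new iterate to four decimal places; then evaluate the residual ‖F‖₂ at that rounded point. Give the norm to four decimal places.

At (3/2, -1): F = (10.2500, -3.7500).
Jacobian J = [[6·a - b, -a - 4], [2·a + 2·b^2 + 4·b, 4·a·b + 4·a + 2·b]].
At the point, J = [[10.0000, -5.5000], [1.0000, -2.0000]] (det J = -14.5000).
Solving J·Δ = −F gives Δ = (-2.8362, -3.2931).
Then the next iterate is (a, b)₁ = (-1.3362, -4.2931).
Re-evaluating at (-1.3362, -4.2931): F = (14.792251, -10.092324), so ‖F‖₂ = 17.9071.

17.9071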